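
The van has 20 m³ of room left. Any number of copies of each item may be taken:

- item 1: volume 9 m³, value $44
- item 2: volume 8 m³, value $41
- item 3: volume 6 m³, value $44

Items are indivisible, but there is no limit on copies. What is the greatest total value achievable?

$132

Best value-per-unit is item 3 at 44/6, and filling with it alone uses volume 3×6=18. No mix of the others beats 3×44 = 132.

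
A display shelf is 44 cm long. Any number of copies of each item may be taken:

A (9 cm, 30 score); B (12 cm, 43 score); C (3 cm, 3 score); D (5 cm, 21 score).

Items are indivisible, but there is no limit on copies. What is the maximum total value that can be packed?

177 score

Best value-per-unit is D at 21/5; filling with it alone gives 8×21 = 168.
Optimal mix: 1×A + 7×D → length 44, value 177.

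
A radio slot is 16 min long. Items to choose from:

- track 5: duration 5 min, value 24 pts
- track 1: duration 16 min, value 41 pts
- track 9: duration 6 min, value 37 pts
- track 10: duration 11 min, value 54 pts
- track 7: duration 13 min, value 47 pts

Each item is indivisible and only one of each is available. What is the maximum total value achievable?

Check high-value combinations within 16 min:
- track 5+track 10: duration 5+11=16, value 24+54=78
- track 5+track 9: duration 5+6=11, value 24+37=61
- track 10: duration 11, value 54
- track 7: duration 13, value 47
- track 1: duration 16, value 41
Best: 78 pts.

78 pts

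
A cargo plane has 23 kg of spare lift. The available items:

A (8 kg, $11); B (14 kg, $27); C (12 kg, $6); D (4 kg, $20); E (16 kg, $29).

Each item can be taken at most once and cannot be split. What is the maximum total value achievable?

Check high-value combinations within 23 kg:
- D+E: weight 4+16=20, value 20+29=49
- B+D: weight 14+4=18, value 27+20=47
- A+B: weight 8+14=22, value 11+27=38
- A+D: weight 8+4=12, value 11+20=31
Best: $49.

$49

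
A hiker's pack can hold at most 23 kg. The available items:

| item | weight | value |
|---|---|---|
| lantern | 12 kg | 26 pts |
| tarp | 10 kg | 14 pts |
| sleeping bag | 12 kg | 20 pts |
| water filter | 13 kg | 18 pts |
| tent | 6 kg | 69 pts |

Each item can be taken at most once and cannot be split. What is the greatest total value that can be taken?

Check high-value combinations within 23 kg:
- lantern+tent: weight 12+6=18, value 26+69=95
- sleeping bag+tent: weight 12+6=18, value 20+69=89
- water filter+tent: weight 13+6=19, value 18+69=87
Best: 95 pts.

95 pts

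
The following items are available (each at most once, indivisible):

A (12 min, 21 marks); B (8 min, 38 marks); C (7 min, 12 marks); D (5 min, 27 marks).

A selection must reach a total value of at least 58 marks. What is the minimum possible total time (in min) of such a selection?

Subsets with value ≥ 58, sorted by total time:
- B+D: time 13, value 65
- B+C+D: time 20, value 77
Minimum time: 13 min.

13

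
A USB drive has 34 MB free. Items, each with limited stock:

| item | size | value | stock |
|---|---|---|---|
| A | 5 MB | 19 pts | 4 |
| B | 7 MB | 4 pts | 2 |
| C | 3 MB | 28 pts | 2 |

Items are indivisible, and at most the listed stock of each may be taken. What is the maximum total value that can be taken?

136 pts

Top feasible selections:
- 4×A + 1×B + 2×C: size 33, value 136
- 4×A + 2×C: size 26, value 132
Best: 136 pts.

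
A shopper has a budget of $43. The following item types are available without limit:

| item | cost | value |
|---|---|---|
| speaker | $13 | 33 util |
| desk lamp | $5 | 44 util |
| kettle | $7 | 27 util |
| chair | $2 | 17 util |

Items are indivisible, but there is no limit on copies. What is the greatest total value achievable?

376 util

Best value-per-unit is desk lamp at 44/5; filling with it alone gives 8×44 = 352.
Optimal mix: 7×desk lamp + 4×chair → cost 43, value 376.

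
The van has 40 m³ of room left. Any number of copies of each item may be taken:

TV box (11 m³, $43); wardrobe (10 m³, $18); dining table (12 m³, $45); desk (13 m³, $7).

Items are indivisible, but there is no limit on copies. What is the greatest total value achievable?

Best value-per-unit is TV box at 43/11; filling with it alone gives 3×43 = 129.
Optimal mix: 3×dining table → volume 36, value 135.

$135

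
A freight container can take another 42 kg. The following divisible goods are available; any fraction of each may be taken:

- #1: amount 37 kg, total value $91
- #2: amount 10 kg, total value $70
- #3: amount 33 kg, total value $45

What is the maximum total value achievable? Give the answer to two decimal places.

Take in order of value per unit:
- #2 (70/10 per unit): all 10 → value 70, running total 70.00
- #1 (91/37 per unit): 32 of 37 → value 32×91/37 = 78.7027, running total 148.70
Total 148.70.

148.70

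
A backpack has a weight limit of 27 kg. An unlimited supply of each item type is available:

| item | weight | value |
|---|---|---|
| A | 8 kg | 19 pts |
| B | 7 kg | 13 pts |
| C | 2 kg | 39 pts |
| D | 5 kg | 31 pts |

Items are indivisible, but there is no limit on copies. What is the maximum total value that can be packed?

507 pts

Best value-per-unit is C at 39/2, and filling with it alone uses weight 13×2=26. No mix of the others beats 13×39 = 507.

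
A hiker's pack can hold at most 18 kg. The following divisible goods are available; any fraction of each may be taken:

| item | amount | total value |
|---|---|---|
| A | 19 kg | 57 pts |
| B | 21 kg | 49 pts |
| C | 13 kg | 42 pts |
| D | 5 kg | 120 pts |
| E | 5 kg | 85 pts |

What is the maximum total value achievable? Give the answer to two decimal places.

230.85

Take in order of value per unit:
- D (120/5 per unit): all 5 → value 120, running total 120.00
- E (85/5 per unit): all 5 → value 85, running total 205.00
- C (42/13 per unit): 8 of 13 → value 8×42/13 = 25.8462, running total 230.85
Total 230.85.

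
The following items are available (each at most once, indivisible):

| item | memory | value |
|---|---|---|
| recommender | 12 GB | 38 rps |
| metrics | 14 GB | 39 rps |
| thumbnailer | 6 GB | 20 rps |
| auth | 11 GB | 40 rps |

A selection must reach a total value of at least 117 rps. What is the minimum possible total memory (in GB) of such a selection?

37

Subsets with value ≥ 117, sorted by total memory:
- recommender+metrics+auth: memory 37, value 117
- recommender+metrics+thumbnailer+auth: memory 43, value 137
Minimum memory: 37 GB.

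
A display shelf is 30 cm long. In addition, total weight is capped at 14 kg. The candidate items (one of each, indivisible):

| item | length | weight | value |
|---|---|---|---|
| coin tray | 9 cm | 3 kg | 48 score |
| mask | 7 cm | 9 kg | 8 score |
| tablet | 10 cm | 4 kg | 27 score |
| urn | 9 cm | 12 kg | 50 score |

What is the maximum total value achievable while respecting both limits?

Feasible sets respecting both limits:
- coin tray+tablet: length 19, weight 7, value 75
- coin tray+mask: length 16, weight 12, value 56
- urn: length 9, weight 12, value 50
Best: 75 score.

75 score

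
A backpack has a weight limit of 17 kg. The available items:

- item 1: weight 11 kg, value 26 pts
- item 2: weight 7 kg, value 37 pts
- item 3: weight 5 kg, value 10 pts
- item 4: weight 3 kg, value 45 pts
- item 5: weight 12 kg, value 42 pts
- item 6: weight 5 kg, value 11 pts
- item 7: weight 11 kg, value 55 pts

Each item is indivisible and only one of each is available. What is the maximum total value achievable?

Check high-value combinations within 17 kg:
- item 4+item 7: weight 3+11=14, value 45+55=100
- item 2+item 4+item 6: weight 7+3+5=15, value 37+45+11=93
- item 2+item 3+item 4: weight 7+5+3=15, value 37+10+45=92
- item 4+item 5: weight 3+12=15, value 45+42=87
- item 2+item 4: weight 7+3=10, value 37+45=82
Best: 100 pts.

100 pts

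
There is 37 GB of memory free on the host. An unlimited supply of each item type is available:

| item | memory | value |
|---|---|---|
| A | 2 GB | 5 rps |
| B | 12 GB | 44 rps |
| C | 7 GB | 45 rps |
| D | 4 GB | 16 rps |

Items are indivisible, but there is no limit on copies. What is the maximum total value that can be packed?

230 rps

Best value-per-unit is C at 45/7; filling with it alone gives 5×45 = 225.
Optimal mix: 1×A + 5×C → memory 37, value 230.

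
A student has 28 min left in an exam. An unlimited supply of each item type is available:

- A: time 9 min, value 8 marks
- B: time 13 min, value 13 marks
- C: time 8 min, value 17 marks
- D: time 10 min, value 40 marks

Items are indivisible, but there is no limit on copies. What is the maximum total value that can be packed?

97 marks

Best value-per-unit is D at 40/10; filling with it alone gives 2×40 = 80.
Optimal mix: 1×C + 2×D → time 28, value 97.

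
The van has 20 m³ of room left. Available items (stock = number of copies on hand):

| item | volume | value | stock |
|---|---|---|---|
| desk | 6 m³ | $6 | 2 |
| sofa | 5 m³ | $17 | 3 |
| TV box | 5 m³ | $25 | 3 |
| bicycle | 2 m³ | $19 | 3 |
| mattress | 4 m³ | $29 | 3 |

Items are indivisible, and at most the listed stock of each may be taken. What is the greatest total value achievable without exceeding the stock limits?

Best selections within volume 20 and stock limits:
- 3×bicycle + 3×mattress: volume 18, value 144
- 1×TV box + 3×bicycle + 2×mattress: volume 19, value 140
Best: $144.

$144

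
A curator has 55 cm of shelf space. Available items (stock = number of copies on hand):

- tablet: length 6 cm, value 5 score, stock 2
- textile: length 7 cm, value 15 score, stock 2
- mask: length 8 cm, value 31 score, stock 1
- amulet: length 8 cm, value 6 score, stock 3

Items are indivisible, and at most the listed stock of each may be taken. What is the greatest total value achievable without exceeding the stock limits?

84 score

Top feasible selections:
- 1×tablet + 2×textile + 1×mask + 3×amulet: length 52, value 84
- 2×tablet + 2×textile + 1×mask + 2×amulet: length 50, value 83
- 2×textile + 1×mask + 3×amulet: length 46, value 79
Best: 84 score.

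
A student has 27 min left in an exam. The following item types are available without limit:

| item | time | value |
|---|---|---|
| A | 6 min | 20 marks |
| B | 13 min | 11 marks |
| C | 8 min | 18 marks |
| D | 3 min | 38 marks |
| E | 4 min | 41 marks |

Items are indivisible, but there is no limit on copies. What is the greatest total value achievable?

342 marks

Best value-per-unit is D at 38/3, and filling with it alone uses time 9×3=27. No mix of the others beats 9×38 = 342.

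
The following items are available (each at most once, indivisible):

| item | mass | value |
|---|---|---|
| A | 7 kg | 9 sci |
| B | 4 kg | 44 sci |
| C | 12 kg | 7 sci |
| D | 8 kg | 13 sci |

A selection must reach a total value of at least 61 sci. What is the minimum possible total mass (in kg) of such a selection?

19

Subsets with value ≥ 61, sorted by total mass:
- A+B+D: mass 19, value 66
- B+C+D: mass 24, value 64
- A+B+C+D: mass 31, value 73
Minimum mass: 19 kg.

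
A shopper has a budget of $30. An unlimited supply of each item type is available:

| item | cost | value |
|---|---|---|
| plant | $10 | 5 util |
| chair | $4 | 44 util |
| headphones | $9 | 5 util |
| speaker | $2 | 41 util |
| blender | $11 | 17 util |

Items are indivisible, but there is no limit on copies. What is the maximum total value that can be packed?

Best value-per-unit is speaker at 41/2, and filling with it alone uses cost 15×2=30. No mix of the others beats 15×41 = 615.

615 util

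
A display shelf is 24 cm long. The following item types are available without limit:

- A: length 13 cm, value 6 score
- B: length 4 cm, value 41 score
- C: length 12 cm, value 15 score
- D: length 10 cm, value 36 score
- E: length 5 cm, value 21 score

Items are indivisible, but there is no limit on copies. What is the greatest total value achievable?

Best value-per-unit is B at 41/4, and filling with it alone uses length 6×4=24. No mix of the others beats 6×41 = 246.

246 score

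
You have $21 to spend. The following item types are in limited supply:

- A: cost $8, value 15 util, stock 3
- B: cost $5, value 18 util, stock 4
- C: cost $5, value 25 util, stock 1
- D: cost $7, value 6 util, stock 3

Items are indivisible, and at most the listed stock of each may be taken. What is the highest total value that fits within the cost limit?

Best selections within cost 21 and stock limits:
- 3×B + 1×C: cost 20, value 79
- 4×B: cost 20, value 72
Best: 79 util.

79 util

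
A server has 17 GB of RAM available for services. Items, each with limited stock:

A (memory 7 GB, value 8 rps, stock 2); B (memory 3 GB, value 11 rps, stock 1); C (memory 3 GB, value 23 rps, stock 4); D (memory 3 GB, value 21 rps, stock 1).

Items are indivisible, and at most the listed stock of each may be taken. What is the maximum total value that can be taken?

113 rps

Best selections within memory 17 and stock limits:
- 4×C + 1×D: memory 15, value 113
- 1×B + 4×C: memory 15, value 103
- 1×B + 3×C + 1×D: memory 15, value 101
Best: 113 rps.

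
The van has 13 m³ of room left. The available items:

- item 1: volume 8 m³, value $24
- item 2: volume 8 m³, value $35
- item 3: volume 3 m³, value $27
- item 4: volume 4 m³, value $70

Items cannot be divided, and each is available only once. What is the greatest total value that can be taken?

Check high-value combinations within 13 m³:
- item 2+item 4: volume 8+4=12, value 35+70=105
- item 3+item 4: volume 3+4=7, value 27+70=97
- item 1+item 4: volume 8+4=12, value 24+70=94
Best: $105.

$105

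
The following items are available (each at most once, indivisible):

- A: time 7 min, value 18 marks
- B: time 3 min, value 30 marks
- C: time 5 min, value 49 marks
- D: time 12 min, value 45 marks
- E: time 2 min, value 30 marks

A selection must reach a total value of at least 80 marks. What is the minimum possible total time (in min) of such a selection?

10

Subsets with value ≥ 80, sorted by total time:
- B+C+E: time 10, value 109
- A+C+E: time 14, value 97
Minimum time: 10 min.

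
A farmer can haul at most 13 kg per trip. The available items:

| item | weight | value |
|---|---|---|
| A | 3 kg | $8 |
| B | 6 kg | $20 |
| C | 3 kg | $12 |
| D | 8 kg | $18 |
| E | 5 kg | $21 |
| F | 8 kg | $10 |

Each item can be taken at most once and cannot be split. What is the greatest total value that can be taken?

$41

Check high-value combinations within 13 kg:
- B+E: weight 6+5=11, value 20+21=41
- A+C+E: weight 3+3+5=11, value 8+12+21=41
- A+B+C: weight 3+6+3=12, value 8+20+12=40
Best: $41.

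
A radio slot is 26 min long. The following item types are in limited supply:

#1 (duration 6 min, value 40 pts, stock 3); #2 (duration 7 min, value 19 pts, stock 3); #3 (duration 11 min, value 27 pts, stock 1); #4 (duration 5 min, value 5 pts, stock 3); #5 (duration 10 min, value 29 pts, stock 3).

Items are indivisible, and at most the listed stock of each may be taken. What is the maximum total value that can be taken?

139 pts

Best selections within duration 26 and stock limits:
- 3×#1 + 1×#2: duration 25, value 139
- 3×#1 + 1×#4: duration 23, value 125
- 3×#1: duration 18, value 120
- 2×#1 + 2×#2: duration 26, value 118
Best: 139 pts.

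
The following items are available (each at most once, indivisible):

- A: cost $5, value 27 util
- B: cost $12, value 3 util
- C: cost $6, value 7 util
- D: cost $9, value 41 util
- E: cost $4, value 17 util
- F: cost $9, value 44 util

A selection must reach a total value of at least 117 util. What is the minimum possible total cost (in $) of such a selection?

27

Subsets with value ≥ 117, sorted by total cost:
- A+D+E+F: cost 27, value 129
- A+C+D+F: cost 29, value 119
- A+C+D+E+F: cost 33, value 136
Minimum cost: 27 $.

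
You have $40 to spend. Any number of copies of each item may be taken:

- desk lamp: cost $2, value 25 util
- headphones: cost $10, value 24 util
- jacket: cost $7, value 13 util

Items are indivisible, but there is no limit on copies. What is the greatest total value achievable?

500 util

Best value-per-unit is desk lamp at 25/2, and filling with it alone uses cost 20×2=40. No mix of the others beats 20×25 = 500.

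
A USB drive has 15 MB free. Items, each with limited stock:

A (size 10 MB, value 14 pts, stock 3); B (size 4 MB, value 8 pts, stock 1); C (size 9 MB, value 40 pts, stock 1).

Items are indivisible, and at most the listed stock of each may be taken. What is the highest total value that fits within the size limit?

Top feasible selections:
- 1×B + 1×C: size 13, value 48
- 1×C: size 9, value 40
- 1×A + 1×B: size 14, value 22
Best: 48 pts.

48 pts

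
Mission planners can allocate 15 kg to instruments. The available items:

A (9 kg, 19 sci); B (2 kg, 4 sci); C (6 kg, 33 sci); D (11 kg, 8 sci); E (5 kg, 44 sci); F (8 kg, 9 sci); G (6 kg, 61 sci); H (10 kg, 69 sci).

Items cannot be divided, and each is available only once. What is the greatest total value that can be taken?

Check high-value combinations within 15 kg:
- E+H: mass 5+10=15, value 44+69=113
- B+E+G: mass 2+5+6=13, value 4+44+61=109
- E+G: mass 5+6=11, value 44+61=105
Best: 113 sci.

113 sci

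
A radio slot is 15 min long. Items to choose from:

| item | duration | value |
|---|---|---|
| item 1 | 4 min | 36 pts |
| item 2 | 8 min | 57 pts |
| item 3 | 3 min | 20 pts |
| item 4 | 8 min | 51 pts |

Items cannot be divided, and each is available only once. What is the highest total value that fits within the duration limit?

113 pts

This is a 0/1 knapsack; check combinations near the capacity.
- item 1+item 2+item 3: duration 4+8+3=15, value 36+57+20=113
- item 1+item 3+item 4: duration 4+3+8=15, value 36+20+51=107
- item 1+item 2: duration 4+8=12, value 36+57=93
- item 1+item 4: duration 4+8=12, value 36+51=87
Best: 113 pts.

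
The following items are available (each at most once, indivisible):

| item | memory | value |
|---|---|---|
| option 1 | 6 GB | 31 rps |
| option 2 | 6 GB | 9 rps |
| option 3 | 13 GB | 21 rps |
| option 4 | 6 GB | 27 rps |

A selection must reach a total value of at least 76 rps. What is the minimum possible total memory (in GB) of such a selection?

25

Subsets with value ≥ 76, sorted by total memory:
- option 1+option 3+option 4: memory 25, value 79
- option 1+option 2+option 3+option 4: memory 31, value 88
Minimum memory: 25 GB.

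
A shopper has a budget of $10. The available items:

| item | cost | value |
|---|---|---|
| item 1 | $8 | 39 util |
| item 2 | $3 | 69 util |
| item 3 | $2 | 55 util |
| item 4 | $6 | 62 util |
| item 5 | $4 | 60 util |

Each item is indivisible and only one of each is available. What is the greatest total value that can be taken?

Check high-value combinations within $10:
- item 2+item 3+item 5: cost 3+2+4=9, value 69+55+60=184
- item 2+item 4: cost 3+6=9, value 69+62=131
- item 2+item 5: cost 3+4=7, value 69+60=129
- item 2+item 3: cost 3+2=5, value 69+55=124
Best: 184 util.

184 util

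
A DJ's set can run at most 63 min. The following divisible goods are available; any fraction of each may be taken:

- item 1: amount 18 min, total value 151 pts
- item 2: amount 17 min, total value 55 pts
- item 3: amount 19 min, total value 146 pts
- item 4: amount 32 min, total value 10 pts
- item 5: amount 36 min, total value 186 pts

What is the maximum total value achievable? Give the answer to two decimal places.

Take in order of value per unit:
- item 1 (151/18 per unit): all 18 → value 151, running total 151.00
- item 3 (146/19 per unit): all 19 → value 146, running total 297.00
- item 5 (186/36 per unit): 26 of 36 → value 26×186/36 = 134.3333, running total 431.33
Total 431.33.

431.33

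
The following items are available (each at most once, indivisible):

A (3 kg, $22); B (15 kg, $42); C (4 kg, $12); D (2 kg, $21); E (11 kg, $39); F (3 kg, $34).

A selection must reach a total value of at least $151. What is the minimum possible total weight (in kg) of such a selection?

34

Subsets with value ≥ 151, sorted by total weight:
- A+B+D+E+F: weight 34, value 158
- A+B+C+D+E+F: weight 38, value 170
Minimum weight: 34 kg.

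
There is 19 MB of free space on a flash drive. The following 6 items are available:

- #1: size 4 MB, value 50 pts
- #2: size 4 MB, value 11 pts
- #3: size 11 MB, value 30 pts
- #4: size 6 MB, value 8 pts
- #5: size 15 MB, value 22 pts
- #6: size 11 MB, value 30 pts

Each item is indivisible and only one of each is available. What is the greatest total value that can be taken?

91 pts

This is a 0/1 knapsack; check combinations near the capacity.
- #1+#2+#3: size 4+4+11=19, value 50+11+30=91
- #1+#2+#6: size 4+4+11=19, value 50+11+30=91
- #1+#3: size 4+11=15, value 50+30=80
Best: 91 pts.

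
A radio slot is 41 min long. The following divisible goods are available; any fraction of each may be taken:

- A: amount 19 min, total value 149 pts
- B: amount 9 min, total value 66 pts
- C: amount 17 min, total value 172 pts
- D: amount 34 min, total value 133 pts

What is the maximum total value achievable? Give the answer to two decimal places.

Take in order of value per unit:
- C (172/17 per unit): all 17 → value 172, running total 172.00
- A (149/19 per unit): all 19 → value 149, running total 321.00
- B (66/9 per unit): 5 of 9 → value 5×66/9 = 36.6667, running total 357.67
Total 357.67.

357.67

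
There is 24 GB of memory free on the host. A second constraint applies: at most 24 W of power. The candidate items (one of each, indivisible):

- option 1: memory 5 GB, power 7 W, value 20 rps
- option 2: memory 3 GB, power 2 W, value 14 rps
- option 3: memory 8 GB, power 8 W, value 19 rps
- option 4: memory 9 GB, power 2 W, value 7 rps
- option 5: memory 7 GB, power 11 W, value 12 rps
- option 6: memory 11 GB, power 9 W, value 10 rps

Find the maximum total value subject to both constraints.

Feasible sets respecting both limits:
- option 1+option 2+option 3: memory 16, power 17, value 53
- option 1+option 2+option 4+option 5: memory 24, power 22, value 53
- option 1+option 3+option 6: memory 24, power 24, value 49
- option 1+option 3+option 4: memory 22, power 17, value 46
Best: 53 rps.

53 rps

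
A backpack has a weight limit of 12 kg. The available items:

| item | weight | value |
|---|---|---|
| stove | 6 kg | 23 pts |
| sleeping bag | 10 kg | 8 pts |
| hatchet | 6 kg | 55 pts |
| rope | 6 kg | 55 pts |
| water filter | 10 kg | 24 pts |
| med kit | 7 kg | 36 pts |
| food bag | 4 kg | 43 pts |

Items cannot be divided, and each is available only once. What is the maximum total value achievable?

110 pts

This is a 0/1 knapsack; check combinations near the capacity.
- hatchet+rope: weight 6+6=12, value 55+55=110
- hatchet+food bag: weight 6+4=10, value 55+43=98
- rope+food bag: weight 6+4=10, value 55+43=98
Best: 110 pts.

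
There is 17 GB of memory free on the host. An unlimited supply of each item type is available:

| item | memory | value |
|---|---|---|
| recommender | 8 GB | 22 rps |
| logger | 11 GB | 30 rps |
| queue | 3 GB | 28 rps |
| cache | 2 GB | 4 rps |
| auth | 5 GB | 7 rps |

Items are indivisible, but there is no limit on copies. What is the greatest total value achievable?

Best value-per-unit is queue at 28/3; filling with it alone gives 5×28 = 140.
Optimal mix: 5×queue + 1×cache → memory 17, value 144.

144 rps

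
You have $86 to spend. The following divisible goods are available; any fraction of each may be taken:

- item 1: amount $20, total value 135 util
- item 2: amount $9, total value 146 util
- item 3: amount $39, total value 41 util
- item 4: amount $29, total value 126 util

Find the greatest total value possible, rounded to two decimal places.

436.44

Take in order of value per unit:
- item 2 (146/9 per unit): all 9 → value 146, running total 146.00
- item 1 (135/20 per unit): all 20 → value 135, running total 281.00
- item 4 (126/29 per unit): all 29 → value 126, running total 407.00
- item 3 (41/39 per unit): 28 of 39 → value 28×41/39 = 29.4359, running total 436.44
Total 436.44.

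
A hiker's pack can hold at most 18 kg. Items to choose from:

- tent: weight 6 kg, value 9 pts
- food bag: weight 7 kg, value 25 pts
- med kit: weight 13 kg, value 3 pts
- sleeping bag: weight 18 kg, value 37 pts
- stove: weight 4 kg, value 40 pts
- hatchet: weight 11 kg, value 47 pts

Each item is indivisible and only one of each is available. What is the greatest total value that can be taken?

Check high-value combinations within 18 kg:
- stove+hatchet: weight 4+11=15, value 40+47=87
- tent+food bag+stove: weight 6+7+4=17, value 9+25+40=74
- food bag+hatchet: weight 7+11=18, value 25+47=72
- food bag+stove: weight 7+4=11, value 25+40=65
- tent+hatchet: weight 6+11=17, value 9+47=56
Best: 87 pts.

87 pts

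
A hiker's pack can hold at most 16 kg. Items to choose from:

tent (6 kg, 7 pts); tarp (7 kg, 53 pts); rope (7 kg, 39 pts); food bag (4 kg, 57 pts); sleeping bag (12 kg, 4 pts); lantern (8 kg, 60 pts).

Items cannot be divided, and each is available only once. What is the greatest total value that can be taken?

117 pts

Check high-value combinations within 16 kg:
- food bag+lantern: weight 4+8=12, value 57+60=117
- tarp+lantern: weight 7+8=15, value 53+60=113
- tarp+food bag: weight 7+4=11, value 53+57=110
Best: 117 pts.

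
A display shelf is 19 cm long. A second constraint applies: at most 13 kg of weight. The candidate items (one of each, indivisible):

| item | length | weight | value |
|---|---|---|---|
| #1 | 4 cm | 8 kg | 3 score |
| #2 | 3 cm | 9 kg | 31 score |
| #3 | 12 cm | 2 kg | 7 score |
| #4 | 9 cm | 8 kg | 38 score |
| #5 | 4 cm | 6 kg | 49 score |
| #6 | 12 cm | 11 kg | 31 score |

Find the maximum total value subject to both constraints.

Feasible sets respecting both limits:
- #3+#5: length 16, weight 8, value 56
- #5: length 4, weight 6, value 49
- #2+#3: length 15, weight 11, value 38
- #4: length 9, weight 8, value 38
Best: 56 score.

56 score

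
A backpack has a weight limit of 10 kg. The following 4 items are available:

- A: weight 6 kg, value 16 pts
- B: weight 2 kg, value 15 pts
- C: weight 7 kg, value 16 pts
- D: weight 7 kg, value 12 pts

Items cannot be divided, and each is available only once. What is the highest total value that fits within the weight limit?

31 pts

Check high-value combinations within 10 kg:
- A+B: weight 6+2=8, value 16+15=31
- B+C: weight 2+7=9, value 15+16=31
- B+D: weight 2+7=9, value 15+12=27
- A: weight 6, value 16
Best: 31 pts.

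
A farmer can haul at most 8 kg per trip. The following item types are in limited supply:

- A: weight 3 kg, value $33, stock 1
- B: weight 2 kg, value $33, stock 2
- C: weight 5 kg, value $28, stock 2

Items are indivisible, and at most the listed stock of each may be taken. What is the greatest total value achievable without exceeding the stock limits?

$99

Top feasible selections:
- 1×A + 2×B: weight 7, value 99
- 2×B: weight 4, value 66
- 1×A + 1×B: weight 5, value 66
- 1×B + 1×C: weight 7, value 61
Best: $99.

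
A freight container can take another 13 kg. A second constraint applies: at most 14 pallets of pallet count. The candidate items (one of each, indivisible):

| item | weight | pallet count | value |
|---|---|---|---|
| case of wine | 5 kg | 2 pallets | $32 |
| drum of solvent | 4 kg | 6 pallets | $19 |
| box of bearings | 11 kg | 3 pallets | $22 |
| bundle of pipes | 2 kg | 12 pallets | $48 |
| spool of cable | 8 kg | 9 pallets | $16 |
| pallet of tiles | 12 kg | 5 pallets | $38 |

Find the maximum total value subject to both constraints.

Feasible sets respecting both limits:
- case of wine+bundle of pipes: weight 7, pallet count 14, value 80
- case of wine+drum of solvent: weight 9, pallet count 8, value 51
- bundle of pipes: weight 2, pallet count 12, value 48
- case of wine+spool of cable: weight 13, pallet count 11, value 48
Best: $80.

$80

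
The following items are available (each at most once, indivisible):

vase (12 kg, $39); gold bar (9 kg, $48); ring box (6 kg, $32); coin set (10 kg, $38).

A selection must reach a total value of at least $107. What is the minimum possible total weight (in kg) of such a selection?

Subsets with value ≥ 107, sorted by total weight:
- gold bar+ring box+coin set: weight 25, value 118
- vase+gold bar+ring box: weight 27, value 119
- vase+ring box+coin set: weight 28, value 109
- vase+gold bar+coin set: weight 31, value 125
Minimum weight: 25 kg.

25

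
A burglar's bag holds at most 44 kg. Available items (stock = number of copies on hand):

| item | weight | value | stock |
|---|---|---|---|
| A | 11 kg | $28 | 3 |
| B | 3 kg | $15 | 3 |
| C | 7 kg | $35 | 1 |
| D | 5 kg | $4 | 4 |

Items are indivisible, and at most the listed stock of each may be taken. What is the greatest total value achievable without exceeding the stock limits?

$140

Best selections within weight 44 and stock limits:
- 2×A + 3×B + 1×C + 1×D: weight 43, value 140
- 2×A + 3×B + 1×C: weight 38, value 136
Best: $140.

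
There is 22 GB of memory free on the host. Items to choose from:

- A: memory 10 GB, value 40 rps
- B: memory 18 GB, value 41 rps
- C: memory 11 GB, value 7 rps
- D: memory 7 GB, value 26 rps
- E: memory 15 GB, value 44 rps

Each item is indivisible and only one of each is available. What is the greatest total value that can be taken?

Check high-value combinations within 22 GB:
- D+E: memory 7+15=22, value 26+44=70
- A+D: memory 10+7=17, value 40+26=66
- A+C: memory 10+11=21, value 40+7=47
- E: memory 15, value 44
- B: memory 18, value 41
Best: 70 rps.

70 rps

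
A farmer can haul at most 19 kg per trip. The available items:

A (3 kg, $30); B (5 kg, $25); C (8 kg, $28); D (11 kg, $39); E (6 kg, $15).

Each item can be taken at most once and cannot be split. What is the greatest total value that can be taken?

This is a 0/1 knapsack; check combinations near the capacity.
- A+B+D: weight 3+5+11=19, value 30+25+39=94
- A+B+C: weight 3+5+8=16, value 30+25+28=83
- A+C+E: weight 3+8+6=17, value 30+28+15=73
- A+B+E: weight 3+5+6=14, value 30+25+15=70
- A+D: weight 3+11=14, value 30+39=69
Best: $94.

$94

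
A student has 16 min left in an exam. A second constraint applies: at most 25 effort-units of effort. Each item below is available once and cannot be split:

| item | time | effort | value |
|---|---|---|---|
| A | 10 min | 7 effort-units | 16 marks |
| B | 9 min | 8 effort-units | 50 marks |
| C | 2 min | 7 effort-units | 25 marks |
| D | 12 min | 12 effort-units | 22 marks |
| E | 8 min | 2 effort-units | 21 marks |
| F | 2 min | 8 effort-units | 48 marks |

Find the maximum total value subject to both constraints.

123 marks

Feasible sets respecting both limits:
- B+C+F: time 13, effort 23, value 123
- B+F: time 11, effort 16, value 98
- C+E+F: time 12, effort 17, value 94
- A+C+F: time 14, effort 22, value 89
Best: 123 marks.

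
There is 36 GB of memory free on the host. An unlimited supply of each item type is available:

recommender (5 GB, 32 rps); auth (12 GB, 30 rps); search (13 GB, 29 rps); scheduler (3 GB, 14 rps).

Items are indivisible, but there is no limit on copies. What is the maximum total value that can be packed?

Best value-per-unit is recommender at 32/5, and filling with it alone uses memory 7×5=35. No mix of the others beats 7×32 = 224.

224 rps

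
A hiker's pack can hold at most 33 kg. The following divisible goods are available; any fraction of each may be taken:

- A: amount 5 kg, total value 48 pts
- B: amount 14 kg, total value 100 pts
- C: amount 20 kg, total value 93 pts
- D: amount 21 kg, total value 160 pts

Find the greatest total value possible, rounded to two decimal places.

Take in order of value per unit:
- A (48/5 per unit): all 5 → value 48, running total 48.00
- D (160/21 per unit): all 21 → value 160, running total 208.00
- B (100/14 per unit): 7 of 14 → value 7×100/14 = 50.0000, running total 258.00
Total 258.00.

258.00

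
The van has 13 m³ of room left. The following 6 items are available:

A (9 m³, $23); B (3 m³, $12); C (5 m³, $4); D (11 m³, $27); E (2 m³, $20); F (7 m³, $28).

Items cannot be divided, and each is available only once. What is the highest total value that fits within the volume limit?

Check high-value combinations within 13 m³:
- B+E+F: volume 3+2+7=12, value 12+20+28=60
- E+F: volume 2+7=9, value 20+28=48
- D+E: volume 11+2=13, value 27+20=47
- A+E: volume 9+2=11, value 23+20=43
Best: $60.

$60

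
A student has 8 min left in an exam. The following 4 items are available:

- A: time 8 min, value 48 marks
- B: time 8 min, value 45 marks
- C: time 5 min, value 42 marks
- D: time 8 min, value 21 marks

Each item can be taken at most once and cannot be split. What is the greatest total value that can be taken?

48 marks

Check high-value combinations within 8 min:
- A: time 8, value 48
- B: time 8, value 45
- C: time 5, value 42
Best: 48 marks.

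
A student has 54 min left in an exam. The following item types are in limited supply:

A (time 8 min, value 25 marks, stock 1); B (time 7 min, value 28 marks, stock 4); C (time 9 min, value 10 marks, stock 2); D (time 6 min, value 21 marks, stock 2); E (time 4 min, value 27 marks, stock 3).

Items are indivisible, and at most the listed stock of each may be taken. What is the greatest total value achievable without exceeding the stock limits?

Top feasible selections:
- 1×A + 4×B + 1×D + 3×E: time 54, value 239
- 4×B + 2×D + 3×E: time 52, value 235
- 1×A + 3×B + 2×D + 3×E: time 53, value 232
Best: 239 marks.

239 marks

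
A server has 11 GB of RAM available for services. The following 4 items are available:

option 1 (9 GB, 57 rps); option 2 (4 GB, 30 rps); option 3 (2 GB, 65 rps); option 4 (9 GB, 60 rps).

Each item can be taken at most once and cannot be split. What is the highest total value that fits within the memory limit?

125 rps

Check high-value combinations within 11 GB:
- option 3+option 4: memory 2+9=11, value 65+60=125
- option 1+option 3: memory 9+2=11, value 57+65=122
- option 2+option 3: memory 4+2=6, value 30+65=95
- option 3: memory 2, value 65
- option 4: memory 9, value 60
Best: 125 rps.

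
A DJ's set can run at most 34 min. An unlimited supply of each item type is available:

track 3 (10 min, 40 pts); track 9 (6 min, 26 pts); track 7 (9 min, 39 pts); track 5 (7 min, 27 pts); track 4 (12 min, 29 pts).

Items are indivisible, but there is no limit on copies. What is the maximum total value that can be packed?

Best value-per-unit is track 9 at 26/6; filling with it alone gives 5×26 = 130.
Optimal mix: 1×track 3 + 4×track 9 → duration 34, value 144.

144 pts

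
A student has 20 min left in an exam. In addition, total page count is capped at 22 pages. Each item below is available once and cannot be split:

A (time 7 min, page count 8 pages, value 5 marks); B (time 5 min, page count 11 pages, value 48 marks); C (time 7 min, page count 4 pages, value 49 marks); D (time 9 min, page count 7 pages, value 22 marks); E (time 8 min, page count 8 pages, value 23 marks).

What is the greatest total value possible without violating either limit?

Feasible sets respecting both limits:
- B+C: time 12, page count 15, value 97
- C+E: time 15, page count 12, value 72
- C+D: time 16, page count 11, value 71
- B+E: time 13, page count 19, value 71
Best: 97 marks.

97 marks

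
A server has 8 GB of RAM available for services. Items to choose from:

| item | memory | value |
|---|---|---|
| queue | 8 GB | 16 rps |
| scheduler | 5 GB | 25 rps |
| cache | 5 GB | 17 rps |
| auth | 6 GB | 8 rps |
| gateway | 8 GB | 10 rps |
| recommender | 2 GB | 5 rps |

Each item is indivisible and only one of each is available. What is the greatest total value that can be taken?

Check high-value combinations within 8 GB:
- scheduler+recommender: memory 5+2=7, value 25+5=30
- scheduler: memory 5, value 25
- cache+recommender: memory 5+2=7, value 17+5=22
- cache: memory 5, value 17
- queue: memory 8, value 16
Best: 30 rps.

30 rps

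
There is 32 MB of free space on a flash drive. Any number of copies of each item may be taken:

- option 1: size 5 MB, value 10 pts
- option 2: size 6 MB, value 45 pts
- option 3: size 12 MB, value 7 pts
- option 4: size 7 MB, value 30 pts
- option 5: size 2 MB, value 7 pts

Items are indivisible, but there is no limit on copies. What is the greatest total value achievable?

232 pts

Best value-per-unit is option 2 at 45/6; filling with it alone gives 5×45 = 225.
Optimal mix: 5×option 2 + 1×option 5 → size 32, value 232.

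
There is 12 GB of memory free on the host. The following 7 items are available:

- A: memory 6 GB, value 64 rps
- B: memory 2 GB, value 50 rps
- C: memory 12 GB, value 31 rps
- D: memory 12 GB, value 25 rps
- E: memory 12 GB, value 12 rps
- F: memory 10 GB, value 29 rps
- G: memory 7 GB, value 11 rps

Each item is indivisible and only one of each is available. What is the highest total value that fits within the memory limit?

Check high-value combinations within 12 GB:
- A+B: memory 6+2=8, value 64+50=114
- B+F: memory 2+10=12, value 50+29=79
- A: memory 6, value 64
- B+G: memory 2+7=9, value 50+11=61
- B: memory 2, value 50
Best: 114 rps.

114 rps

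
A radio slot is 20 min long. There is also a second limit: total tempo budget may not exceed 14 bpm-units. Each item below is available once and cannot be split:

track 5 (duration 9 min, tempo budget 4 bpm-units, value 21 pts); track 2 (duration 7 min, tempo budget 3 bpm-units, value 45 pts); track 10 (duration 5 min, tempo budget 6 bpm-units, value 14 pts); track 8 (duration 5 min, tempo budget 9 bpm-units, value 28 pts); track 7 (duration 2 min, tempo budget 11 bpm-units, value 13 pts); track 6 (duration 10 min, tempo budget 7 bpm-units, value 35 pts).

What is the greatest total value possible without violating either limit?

80 pts

Feasible sets respecting both limits:
- track 2+track 6: duration 17, tempo budget 10, value 80
- track 2+track 8: duration 12, tempo budget 12, value 73
- track 5+track 2: duration 16, tempo budget 7, value 66
Best: 80 pts.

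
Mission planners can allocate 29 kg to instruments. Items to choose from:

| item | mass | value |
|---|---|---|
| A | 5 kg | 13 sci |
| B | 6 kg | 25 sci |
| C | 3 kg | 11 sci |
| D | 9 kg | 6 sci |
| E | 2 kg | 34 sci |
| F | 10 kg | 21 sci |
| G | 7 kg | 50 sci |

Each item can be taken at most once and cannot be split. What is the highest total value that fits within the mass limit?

141 sci

Check high-value combinations within 29 kg:
- B+C+E+F+G: mass 6+3+2+10+7=28, value 25+11+34+21+50=141
- A+B+C+E+G: mass 5+6+3+2+7=23, value 13+25+11+34+50=133
- B+E+F+G: mass 6+2+10+7=25, value 25+34+21+50=130
- A+C+E+F+G: mass 5+3+2+10+7=27, value 13+11+34+21+50=129
- A+B+D+E+G: mass 5+6+9+2+7=29, value 13+25+6+34+50=128
Best: 141 sci.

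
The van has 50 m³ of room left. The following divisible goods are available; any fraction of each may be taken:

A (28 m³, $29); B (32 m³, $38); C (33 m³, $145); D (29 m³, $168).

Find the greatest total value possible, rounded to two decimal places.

260.27

Take in order of value per unit:
- D (168/29 per unit): all 29 → value 168, running total 168.00
- C (145/33 per unit): 21 of 33 → value 21×145/33 = 92.2727, running total 260.27
Total 260.27.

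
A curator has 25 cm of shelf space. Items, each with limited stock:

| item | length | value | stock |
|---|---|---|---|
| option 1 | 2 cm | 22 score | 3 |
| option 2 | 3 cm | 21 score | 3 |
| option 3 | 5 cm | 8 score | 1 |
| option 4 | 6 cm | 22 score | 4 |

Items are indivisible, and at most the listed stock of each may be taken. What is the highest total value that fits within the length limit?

152 score

Top feasible selections:
- 3×option 1 + 2×option 2 + 2×option 4: length 24, value 152
- 3×option 1 + 3×option 2 + 1×option 4: length 21, value 151
Best: 152 score.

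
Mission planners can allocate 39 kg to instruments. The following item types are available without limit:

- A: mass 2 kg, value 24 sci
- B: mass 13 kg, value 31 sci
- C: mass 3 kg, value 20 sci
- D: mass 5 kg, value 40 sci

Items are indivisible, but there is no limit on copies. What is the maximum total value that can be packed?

456 sci

Best value-per-unit is A at 24/2, and filling with it alone uses mass 19×2=38. No mix of the others beats 19×24 = 456.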